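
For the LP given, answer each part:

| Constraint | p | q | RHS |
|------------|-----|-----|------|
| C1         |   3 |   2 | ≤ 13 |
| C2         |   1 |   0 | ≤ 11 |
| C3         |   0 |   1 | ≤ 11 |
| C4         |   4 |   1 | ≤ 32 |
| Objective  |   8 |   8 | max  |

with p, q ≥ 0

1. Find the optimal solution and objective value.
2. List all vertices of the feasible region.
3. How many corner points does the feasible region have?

1. p = 0, q = 6.5, z = 52
2. (0, 0), (4.333, 0), (0, 6.5)
3. 3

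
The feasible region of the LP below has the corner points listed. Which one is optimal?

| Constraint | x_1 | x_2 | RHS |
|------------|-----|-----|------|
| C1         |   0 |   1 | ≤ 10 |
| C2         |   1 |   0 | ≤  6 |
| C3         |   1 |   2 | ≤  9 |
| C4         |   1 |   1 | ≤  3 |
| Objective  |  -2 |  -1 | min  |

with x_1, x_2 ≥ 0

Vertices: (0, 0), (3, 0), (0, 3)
Evaluating z = -2x_1 - x_2 at each vertex:
  (0, 0): z = 0
  (3, 0): z = -6
  (0, 3): z = -3

The smallest value is z = -6, attained at (3, 0).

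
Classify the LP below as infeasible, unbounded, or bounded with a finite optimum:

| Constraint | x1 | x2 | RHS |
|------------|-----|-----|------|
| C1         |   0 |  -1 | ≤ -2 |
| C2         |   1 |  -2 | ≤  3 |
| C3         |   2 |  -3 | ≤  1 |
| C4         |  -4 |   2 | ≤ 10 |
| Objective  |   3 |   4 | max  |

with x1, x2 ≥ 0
Feasible point: (0, 2) satisfies every constraint, so the LP is feasible.
Direction d = (1, 1): for each constraint row a, a·d ≤ 0 —
  (0)(1) + (-1)(1) = -1 ≤ 0
  (1)(1) + (-2)(1) = -1 ≤ 0
  (2)(1) + (-3)(1) = -1 ≤ 0
  (-4)(1) + (2)(1) = -2 ≤ 0
and d ≥ 0, so (0, 2) + t·d stays feasible for every t ≥ 0. Along this ray z = 3x1 + 4x2 changes by 7 per unit t, so z → +∞.

Unbounded: there is a feasible ray along which z → +∞.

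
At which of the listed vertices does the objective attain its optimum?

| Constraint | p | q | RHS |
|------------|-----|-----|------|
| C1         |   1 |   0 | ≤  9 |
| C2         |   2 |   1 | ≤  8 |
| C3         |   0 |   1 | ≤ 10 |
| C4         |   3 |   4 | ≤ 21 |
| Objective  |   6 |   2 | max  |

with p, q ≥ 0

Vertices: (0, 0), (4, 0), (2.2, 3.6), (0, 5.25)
(4, 0) with z = 24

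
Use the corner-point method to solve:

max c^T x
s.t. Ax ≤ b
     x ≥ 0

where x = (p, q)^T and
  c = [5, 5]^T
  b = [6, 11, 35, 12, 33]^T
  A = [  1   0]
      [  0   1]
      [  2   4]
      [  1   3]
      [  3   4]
Each vertex is the intersection of two constraint boundaries that also satisfies all remaining constraints:
  p = 0 and q = 0 → (0, 0)
  p = 6 and q = 0 → (6, 0)
  p = 6 and p + 3q = 12 → (6, 2)
  p + 3q = 12 and p = 0 → (0, 4)

Evaluating z = 5p + 5q at each vertex:
  (0, 0): z = 0
  (6, 0): z = 30
  (6, 2): z = 40
  (0, 4): z = 20

The maximum is at (6, 2) with z = 40.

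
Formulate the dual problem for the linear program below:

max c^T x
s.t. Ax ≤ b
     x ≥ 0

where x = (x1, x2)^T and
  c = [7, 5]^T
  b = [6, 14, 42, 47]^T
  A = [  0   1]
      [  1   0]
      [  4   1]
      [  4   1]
Minimize: z = 6y1 + 14y2 + 42y3 + 47y4

Subject to:
  C1: -y2 - 4y3 - 4y4 ≤ -7
  C2: -y1 - y3 - y4 ≤ -5
  y1, y2, y3, y4 ≥ 0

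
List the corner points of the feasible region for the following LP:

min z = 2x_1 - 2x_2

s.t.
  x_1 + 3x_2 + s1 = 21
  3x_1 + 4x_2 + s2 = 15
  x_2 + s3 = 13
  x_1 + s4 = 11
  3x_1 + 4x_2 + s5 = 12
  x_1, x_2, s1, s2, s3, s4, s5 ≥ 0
Each vertex is the intersection of two constraint boundaries that also satisfies all remaining constraints:
  x_1 = 0 and x_2 = 0 → (0, 0)
  3x_1 + 4x_2 = 12 and x_2 = 0 → (4, 0)
  3x_1 + 4x_2 = 12 and x_1 = 0 → (0, 3)

Vertices: (0, 0), (4, 0), (0, 3)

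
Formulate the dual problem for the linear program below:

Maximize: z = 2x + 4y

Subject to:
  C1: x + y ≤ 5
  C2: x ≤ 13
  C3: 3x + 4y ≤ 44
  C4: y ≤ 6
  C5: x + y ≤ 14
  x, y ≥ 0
Minimize: z = 5y1 + 13y2 + 44y3 + 6y4 + 14y5

Subject to:
  C1: -y1 - y2 - 3y3 - y5 ≤ -2
  C2: -y1 - 4y3 - y4 - y5 ≤ -4
  y1, y2, y3, y4, y5 ≥ 0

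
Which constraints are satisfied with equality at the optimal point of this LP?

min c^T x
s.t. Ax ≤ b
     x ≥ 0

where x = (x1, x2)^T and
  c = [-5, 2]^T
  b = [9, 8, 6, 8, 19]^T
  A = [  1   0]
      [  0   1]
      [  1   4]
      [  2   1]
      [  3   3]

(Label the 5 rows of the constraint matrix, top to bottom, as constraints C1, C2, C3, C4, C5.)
Optimal: x1 = 4, x2 = 0
Slack at optimum:
  C1: slack = 5
  C2: slack = 8
  C3: slack = 2
  C4: slack = 0 (binding)
  C5: slack = 7
  x1 ≥ 0: x1 = 4
  x2 ≥ 0: x2 = 0 (binding)
Binding constraints: C4, x2 ≥ 0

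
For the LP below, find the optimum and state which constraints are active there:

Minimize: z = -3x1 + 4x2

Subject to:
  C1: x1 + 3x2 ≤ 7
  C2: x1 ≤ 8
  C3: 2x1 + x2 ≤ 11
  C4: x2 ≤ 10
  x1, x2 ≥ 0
Optimal: x1 = 5.5, x2 = 0
Binding: C3, x2 ≥ 0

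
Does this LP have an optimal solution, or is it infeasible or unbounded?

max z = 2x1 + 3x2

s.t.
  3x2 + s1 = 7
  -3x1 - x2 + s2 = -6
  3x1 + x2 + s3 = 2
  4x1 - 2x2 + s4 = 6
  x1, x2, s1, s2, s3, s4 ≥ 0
The row 3x1 + x2 + s3 = 2 with s3 ≥ 0 requires 3x1 + x2 ≤ 2, while the row -3x1 - x2 + s2 = -6 with s2 ≥ 0 is equivalent to 3x1 + x2 ≥ 6. Together they would need 6 ≤ 3x1 + x2 ≤ 2, which is impossible since 6 > 2. No point satisfies all constraints.

The feasible region is empty; the LP is infeasible.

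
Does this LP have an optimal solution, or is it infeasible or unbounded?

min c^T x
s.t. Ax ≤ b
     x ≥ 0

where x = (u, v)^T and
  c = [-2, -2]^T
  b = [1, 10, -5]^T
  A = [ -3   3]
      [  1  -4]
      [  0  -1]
Feasible point: (5, 5) satisfies every constraint, so the LP is feasible.
Direction d = (1, 1): for each constraint row a, a·d ≤ 0 —
  (-3)(1) + (3)(1) = 0 ≤ 0
  (1)(1) + (-4)(1) = -3 ≤ 0
  (0)(1) + (-1)(1) = -1 ≤ 0
and d ≥ 0, so (5, 5) + t·d stays feasible for every t ≥ 0. Along this ray z = -2u - 2v changes by -4 per unit t, so z → −∞.

Unbounded — the objective can decrease without bound over the feasible region.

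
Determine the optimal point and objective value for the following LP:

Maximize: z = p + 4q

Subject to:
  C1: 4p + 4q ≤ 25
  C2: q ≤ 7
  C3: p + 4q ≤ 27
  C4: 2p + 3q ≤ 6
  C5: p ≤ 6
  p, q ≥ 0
p = 0, q = 2, z = 8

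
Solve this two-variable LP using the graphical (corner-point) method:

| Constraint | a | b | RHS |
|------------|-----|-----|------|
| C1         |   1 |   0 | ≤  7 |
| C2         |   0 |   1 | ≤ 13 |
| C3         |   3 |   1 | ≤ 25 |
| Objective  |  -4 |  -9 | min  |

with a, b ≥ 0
Each vertex is the intersection of two constraint boundaries that also satisfies all remaining constraints:
  a = 0 and b = 0 → (0, 0)
  a = 7 and b = 0 → (7, 0)
  a = 7 and 3a + b = 25 → (7, 4)
  b = 13 and 3a + b = 25 → (4, 13)
  b = 13 and a = 0 → (0, 13)

Evaluating z = -4a - 9b at each vertex:
  (0, 0): z = 0
  (7, 0): z = -28
  (7, 4): z = -64
  (4, 13): z = -133
  (0, 13): z = -117

The minimum is at (4, 13) with z = -133.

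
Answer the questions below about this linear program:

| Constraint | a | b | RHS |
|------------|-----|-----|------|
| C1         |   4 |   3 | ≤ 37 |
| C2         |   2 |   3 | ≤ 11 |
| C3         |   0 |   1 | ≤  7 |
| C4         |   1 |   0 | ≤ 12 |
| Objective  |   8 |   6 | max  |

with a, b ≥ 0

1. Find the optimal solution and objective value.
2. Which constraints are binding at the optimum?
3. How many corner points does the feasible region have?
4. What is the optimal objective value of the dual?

1. a = 5.5, b = 0, z = 44
2. C2, b ≥ 0
3. 3
4. 44 (by strong duality, equal to the primal optimum)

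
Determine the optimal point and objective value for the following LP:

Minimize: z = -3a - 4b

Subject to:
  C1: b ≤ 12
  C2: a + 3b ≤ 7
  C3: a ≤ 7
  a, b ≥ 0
Each vertex is the intersection of two constraint boundaries that also satisfies all remaining constraints:
  a = 0 and b = 0 → (0, 0)
  a + 3b = 7 and a = 7 → (7, 0)
  a + 3b = 7 and a = 0 → (0, 2.333)

Evaluating z = -3a - 4b at each vertex:
  (0, 0): z = 0
  (7, 0): z = -21
  (0, 2.333): z = -9.333

The minimum is at (7, 0) with z = -21.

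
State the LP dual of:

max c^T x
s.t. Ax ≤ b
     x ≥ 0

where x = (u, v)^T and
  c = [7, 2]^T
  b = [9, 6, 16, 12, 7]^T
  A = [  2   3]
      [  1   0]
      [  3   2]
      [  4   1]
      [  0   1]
Minimize: z = 9y1 + 6y2 + 16y3 + 12y4 + 7y5

Subject to:
  C1: -2y1 - y2 - 3y3 - 4y4 ≤ -7
  C2: -3y1 - 2y3 - y4 - y5 ≤ -2
  y1, y2, y3, y4, y5 ≥ 0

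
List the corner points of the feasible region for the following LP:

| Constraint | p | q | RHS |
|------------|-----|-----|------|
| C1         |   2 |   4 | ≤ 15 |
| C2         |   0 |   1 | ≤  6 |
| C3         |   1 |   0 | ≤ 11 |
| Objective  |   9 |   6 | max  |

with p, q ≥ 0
Each vertex is the intersection of two constraint boundaries that also satisfies all remaining constraints:
  p = 0 and q = 0 → (0, 0)
  2p + 4q = 15 and q = 0 → (7.5, 0)
  2p + 4q = 15 and p = 0 → (0, 3.75)

Vertices: (0, 0), (7.5, 0), (0, 3.75)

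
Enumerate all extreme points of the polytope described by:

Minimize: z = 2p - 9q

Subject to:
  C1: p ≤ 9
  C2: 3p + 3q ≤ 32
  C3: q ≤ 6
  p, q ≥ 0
Each vertex is the intersection of two constraint boundaries that also satisfies all remaining constraints:
  p = 0 and q = 0 → (0, 0)
  p = 9 and q = 0 → (9, 0)
  p = 9 and 3p + 3q = 32 → (9, 1.667)
  3p + 3q = 32 and q = 6 → (4.667, 6)
  q = 6 and p = 0 → (0, 6)

Vertices: (0, 0), (9, 0), (9, 1.667), (4.667, 6), (0, 6)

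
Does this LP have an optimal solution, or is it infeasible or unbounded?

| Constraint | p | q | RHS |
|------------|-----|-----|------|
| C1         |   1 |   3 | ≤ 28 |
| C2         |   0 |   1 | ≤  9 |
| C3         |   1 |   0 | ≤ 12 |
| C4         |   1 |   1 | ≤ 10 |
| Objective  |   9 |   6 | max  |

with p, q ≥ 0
The point (10, 0) satisfies every constraint, so the LP is feasible; the constraints give p ≤ 12 and q ≤ 9, which with p, q ≥ 0 keep the feasible region inside a bounded box. A feasible, bounded LP attains a finite optimum at a vertex.

Evaluating z = 9p + 6q at each vertex:
  (0, 0): z = 0
  (10, 0): z = 90
  (1, 9): z = 63
  (0, 9): z = 54

Bounded optimum: z* = 90 at (10, 0).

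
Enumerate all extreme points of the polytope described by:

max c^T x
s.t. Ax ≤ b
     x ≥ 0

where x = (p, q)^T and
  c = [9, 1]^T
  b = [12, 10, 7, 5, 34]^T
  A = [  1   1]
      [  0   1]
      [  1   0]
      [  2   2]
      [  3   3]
Each vertex is the intersection of two constraint boundaries that also satisfies all remaining constraints:
  p = 0 and q = 0 → (0, 0)
  2p + 2q = 5 and q = 0 → (2.5, 0)
  2p + 2q = 5 and p = 0 → (0, 2.5)

Vertices: (0, 0), (2.5, 0), (0, 2.5)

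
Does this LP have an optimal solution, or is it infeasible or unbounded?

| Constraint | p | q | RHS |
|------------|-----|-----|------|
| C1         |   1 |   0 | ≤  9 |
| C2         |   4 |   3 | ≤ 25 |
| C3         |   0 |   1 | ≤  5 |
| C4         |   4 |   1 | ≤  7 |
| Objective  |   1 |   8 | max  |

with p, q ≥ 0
The point (0.5, 5) satisfies every constraint, so the LP is feasible; the constraints give p ≤ 9 and q ≤ 5, which with p, q ≥ 0 keep the feasible region inside a bounded box. A feasible, bounded LP attains a finite optimum at a vertex.

The LP has an optimal solution: (0.5, 5) with z = 40.5.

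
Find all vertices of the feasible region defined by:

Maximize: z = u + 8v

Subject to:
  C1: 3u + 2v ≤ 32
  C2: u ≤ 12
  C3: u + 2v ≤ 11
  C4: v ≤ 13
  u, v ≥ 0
Each vertex is the intersection of two constraint boundaries that also satisfies all remaining constraints:
  u = 0 and v = 0 → (0, 0)
  3u + 2v = 32 and v = 0 → (10.67, 0)
  3u + 2v = 32 and u + 2v = 11 → (10.5, 0.25)
  u + 2v = 11 and u = 0 → (0, 5.5)

Vertices: (0, 0), (10.67, 0), (10.5, 0.25), (0, 5.5)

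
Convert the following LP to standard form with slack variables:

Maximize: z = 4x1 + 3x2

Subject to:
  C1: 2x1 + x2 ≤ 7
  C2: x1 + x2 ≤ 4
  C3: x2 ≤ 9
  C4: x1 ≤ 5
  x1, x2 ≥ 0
max z = 4x1 + 3x2

s.t.
  2x1 + x2 + s1 = 7
  x1 + x2 + s2 = 4
  x2 + s3 = 9
  x1 + s4 = 5
  x1, x2, s1, s2, s3, s4 ≥ 0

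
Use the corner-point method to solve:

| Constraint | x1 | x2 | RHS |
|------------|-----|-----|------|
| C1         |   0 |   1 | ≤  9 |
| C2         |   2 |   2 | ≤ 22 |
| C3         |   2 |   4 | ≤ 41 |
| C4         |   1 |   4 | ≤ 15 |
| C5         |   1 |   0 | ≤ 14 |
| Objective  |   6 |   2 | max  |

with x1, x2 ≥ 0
Each vertex is the intersection of two constraint boundaries that also satisfies all remaining constraints:
  x1 = 0 and x2 = 0 → (0, 0)
  2x1 + 2x2 = 22 and x2 = 0 → (11, 0)
  2x1 + 2x2 = 22 and x1 + 4x2 = 15 → (9.667, 1.333)
  x1 + 4x2 = 15 and x1 = 0 → (0, 3.75)

Evaluating z = 6x1 + 2x2 at each vertex:
  (0, 0): z = 0
  (11, 0): z = 66
  (9.667, 1.333): z = 60.67
  (0, 3.75): z = 7.5

The maximum is at (11, 0) with z = 66.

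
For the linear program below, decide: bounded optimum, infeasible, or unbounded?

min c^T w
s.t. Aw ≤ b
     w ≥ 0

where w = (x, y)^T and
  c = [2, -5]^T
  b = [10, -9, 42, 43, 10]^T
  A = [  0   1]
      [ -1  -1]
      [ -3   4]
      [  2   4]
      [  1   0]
The point (0, 10) satisfies every constraint, so the LP is feasible; the constraints give x ≤ 10 and y ≤ 10, which with x, y ≥ 0 keep the feasible region inside a bounded box. A feasible, bounded LP attains a finite optimum at a vertex.

Bounded optimum: z* = -50 at (0, 10).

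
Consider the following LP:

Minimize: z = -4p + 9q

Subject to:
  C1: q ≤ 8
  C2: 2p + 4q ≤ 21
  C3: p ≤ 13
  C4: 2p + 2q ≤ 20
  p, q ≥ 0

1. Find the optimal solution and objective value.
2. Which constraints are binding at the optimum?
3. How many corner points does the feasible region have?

1. p = 10, q = 0, z = -40
2. C4, q ≥ 0
3. 4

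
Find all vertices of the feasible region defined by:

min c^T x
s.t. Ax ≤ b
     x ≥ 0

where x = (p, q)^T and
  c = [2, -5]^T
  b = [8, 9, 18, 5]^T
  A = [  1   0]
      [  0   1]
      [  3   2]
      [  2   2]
Each vertex is the intersection of two constraint boundaries that also satisfies all remaining constraints:
  p = 0 and q = 0 → (0, 0)
  2p + 2q = 5 and q = 0 → (2.5, 0)
  2p + 2q = 5 and p = 0 → (0, 2.5)

Vertices: (0, 0), (2.5, 0), (0, 2.5)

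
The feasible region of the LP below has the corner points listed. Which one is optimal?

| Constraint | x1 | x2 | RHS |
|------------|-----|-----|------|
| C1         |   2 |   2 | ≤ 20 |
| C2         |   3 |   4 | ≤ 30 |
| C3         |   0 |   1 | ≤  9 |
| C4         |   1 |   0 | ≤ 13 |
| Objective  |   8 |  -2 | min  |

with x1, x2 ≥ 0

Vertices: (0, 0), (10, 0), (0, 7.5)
(0, 7.5) with z = -15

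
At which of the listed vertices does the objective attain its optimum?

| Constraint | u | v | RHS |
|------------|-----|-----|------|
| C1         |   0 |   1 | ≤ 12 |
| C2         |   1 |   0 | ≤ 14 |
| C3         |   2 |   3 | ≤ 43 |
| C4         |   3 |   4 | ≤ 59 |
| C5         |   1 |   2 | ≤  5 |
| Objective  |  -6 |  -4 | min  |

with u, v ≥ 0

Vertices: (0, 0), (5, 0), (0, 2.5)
(5, 0) with z = -30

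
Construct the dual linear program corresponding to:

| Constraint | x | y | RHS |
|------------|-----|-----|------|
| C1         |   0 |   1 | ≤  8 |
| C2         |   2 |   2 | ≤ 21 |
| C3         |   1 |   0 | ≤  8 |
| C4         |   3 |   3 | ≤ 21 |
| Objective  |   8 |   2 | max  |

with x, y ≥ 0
Minimize: z = 8y1 + 21y2 + 8y3 + 21y4

Subject to:
  C1: -2y2 - y3 - 3y4 ≤ -8
  C2: -y1 - 2y2 - 3y4 ≤ -2
  y1, y2, y3, y4 ≥ 0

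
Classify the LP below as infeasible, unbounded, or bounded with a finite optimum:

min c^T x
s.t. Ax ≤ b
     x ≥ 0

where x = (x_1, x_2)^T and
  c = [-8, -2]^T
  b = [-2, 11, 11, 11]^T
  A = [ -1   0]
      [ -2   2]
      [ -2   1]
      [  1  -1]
Feasible point: (2, 0) satisfies every constraint, so the LP is feasible.
Direction d = (1, 1): for each constraint row a, a·d ≤ 0 —
  (-1)(1) + (0)(1) = -1 ≤ 0
  (-2)(1) + (2)(1) = 0 ≤ 0
  (-2)(1) + (1)(1) = -1 ≤ 0
  (1)(1) + (-1)(1) = 0 ≤ 0
and d ≥ 0, so (2, 0) + t·d stays feasible for every t ≥ 0. Along this ray z = -8x_1 - 2x_2 changes by -10 per unit t, so z → −∞.

The LP is unbounded; z can be made arbitrarily small.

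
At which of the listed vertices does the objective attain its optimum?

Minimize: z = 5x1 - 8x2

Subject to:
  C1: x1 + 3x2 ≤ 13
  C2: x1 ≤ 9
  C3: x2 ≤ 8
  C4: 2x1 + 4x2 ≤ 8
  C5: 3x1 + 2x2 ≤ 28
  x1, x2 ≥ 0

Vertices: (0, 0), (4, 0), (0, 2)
Evaluating z = 5x1 - 8x2 at each vertex:
  (0, 0): z = 0
  (4, 0): z = 20
  (0, 2): z = -16

The smallest value is z = -16, attained at (0, 2).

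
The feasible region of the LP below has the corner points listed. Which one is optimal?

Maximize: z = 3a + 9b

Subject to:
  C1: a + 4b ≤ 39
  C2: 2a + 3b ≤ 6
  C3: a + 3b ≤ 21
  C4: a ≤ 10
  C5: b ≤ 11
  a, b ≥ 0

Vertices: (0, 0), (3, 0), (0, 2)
Evaluating z = 3a + 9b at each vertex:
  (0, 0): z = 0
  (3, 0): z = 9
  (0, 2): z = 18

The largest value is z = 18, attained at (0, 2).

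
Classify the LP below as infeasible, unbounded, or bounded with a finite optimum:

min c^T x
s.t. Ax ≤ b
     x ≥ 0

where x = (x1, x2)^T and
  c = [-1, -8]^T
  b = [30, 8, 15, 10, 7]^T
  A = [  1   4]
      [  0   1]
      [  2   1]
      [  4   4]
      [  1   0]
The point (0, 2.5) satisfies every constraint, so the LP is feasible; the constraints give x1 ≤ 7 and x2 ≤ 8, which with x1, x2 ≥ 0 keep the feasible region inside a bounded box. A feasible, bounded LP attains a finite optimum at a vertex.

Evaluating z = -x1 - 8x2 at each vertex:
  (0, 0): z = 0
  (2.5, 0): z = -2.5
  (0, 2.5): z = -20

Bounded optimum: z* = -20 at (0, 2.5).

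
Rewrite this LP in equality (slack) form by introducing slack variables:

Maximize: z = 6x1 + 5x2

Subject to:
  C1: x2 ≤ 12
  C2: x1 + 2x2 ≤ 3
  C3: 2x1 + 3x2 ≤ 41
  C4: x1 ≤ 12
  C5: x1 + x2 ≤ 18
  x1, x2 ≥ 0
max z = 6x1 + 5x2

s.t.
  x2 + s1 = 12
  x1 + 2x2 + s2 = 3
  2x1 + 3x2 + s3 = 41
  x1 + s4 = 12
  x1 + x2 + s5 = 18
  x1, x2, s1, s2, s3, s4, s5 ≥ 0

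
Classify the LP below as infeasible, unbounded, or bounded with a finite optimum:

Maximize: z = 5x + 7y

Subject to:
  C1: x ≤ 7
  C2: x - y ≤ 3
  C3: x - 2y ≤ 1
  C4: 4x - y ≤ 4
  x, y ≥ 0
Feasible point: (0, 0) satisfies every constraint, so the LP is feasible.
Direction d = (0, 1): for each constraint row a, a·d ≤ 0 —
  (1)(0) + (0)(1) = 0 ≤ 0
  (1)(0) + (-1)(1) = -1 ≤ 0
  (1)(0) + (-2)(1) = -2 ≤ 0
  (4)(0) + (-1)(1) = -1 ≤ 0
and d ≥ 0, so (0, 0) + t·d stays feasible for every t ≥ 0. Along this ray z = 5x + 7y changes by 7 per unit t, so z → +∞.

Unbounded — the objective can increase without bound over the feasible region.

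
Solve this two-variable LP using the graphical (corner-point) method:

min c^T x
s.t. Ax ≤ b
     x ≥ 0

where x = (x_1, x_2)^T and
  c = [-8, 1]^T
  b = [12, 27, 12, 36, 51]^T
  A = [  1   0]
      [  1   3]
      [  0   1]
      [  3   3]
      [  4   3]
Each vertex is the intersection of two constraint boundaries that also satisfies all remaining constraints:
  x_1 = 0 and x_2 = 0 → (0, 0)
  x_1 = 12 and 3x_1 + 3x_2 = 36 → (12, 0)
  x_1 + 3x_2 = 27 and 3x_1 + 3x_2 = 36 → (4.5, 7.5)
  x_1 + 3x_2 = 27 and x_1 = 0 → (0, 9)

Evaluating z = -8x_1 + x_2 at each vertex:
  (0, 0): z = 0
  (12, 0): z = -96
  (4.5, 7.5): z = -28.5
  (0, 9): z = 9

The minimum is at (12, 0) with z = -96.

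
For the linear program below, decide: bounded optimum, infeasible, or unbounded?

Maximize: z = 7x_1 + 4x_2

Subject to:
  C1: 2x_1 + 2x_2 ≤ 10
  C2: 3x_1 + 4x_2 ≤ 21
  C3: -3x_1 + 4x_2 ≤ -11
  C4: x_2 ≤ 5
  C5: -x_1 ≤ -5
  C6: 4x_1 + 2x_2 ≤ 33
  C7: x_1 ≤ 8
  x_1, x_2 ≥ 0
The point (5, 0) satisfies every constraint, so the LP is feasible; the constraints give x_1 ≤ 8 and x_2 ≤ 5, which with x_1, x_2 ≥ 0 keep the feasible region inside a bounded box. A feasible, bounded LP attains a finite optimum at a vertex.

Evaluating z = 7x_1 + 4x_2 at each vertex:
  (5, 0): z = 35

The LP has an optimal solution: (5, 0) with z = 35.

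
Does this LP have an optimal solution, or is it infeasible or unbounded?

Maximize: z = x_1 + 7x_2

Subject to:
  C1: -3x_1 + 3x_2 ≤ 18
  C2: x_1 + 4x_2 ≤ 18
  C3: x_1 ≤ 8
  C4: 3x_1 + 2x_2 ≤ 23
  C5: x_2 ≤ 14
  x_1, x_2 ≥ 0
The point (0, 4.5) satisfies every constraint, so the LP is feasible; the constraints give x_1 ≤ 8 and x_2 ≤ 14, which with x_1, x_2 ≥ 0 keep the feasible region inside a bounded box. A feasible, bounded LP attains a finite optimum at a vertex.

Evaluating z = x_1 + 7x_2 at each vertex:
  (0, 0): z = 0
  (7.667, 0): z = 7.667
  (5.6, 3.1): z = 27.3
  (0, 4.5): z = 31.5

The LP has an optimal solution: (0, 4.5) with z = 31.5.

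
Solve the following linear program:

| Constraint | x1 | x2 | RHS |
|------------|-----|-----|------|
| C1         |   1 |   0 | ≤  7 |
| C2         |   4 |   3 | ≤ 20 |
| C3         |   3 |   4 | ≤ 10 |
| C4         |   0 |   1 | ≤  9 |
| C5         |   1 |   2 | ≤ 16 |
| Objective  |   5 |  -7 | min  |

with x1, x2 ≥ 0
Each vertex is the intersection of two constraint boundaries that also satisfies all remaining constraints:
  x1 = 0 and x2 = 0 → (0, 0)
  3x1 + 4x2 = 10 and x2 = 0 → (3.333, 0)
  3x1 + 4x2 = 10 and x1 = 0 → (0, 2.5)

Evaluating z = 5x1 - 7x2 at each vertex:
  (0, 0): z = 0
  (3.333, 0): z = 16.67
  (0, 2.5): z = -17.5

The minimum is at (0, 2.5) with z = -17.5.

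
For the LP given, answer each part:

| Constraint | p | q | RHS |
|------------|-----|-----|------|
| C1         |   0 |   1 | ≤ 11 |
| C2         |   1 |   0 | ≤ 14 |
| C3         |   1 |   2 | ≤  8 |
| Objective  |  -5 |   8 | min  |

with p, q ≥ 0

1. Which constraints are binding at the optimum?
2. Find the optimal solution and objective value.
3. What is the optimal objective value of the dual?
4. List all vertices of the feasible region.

1. C3, q ≥ 0
2. p = 8, q = 0, z = -40
3. -40 (by strong duality, equal to the primal optimum)
4. (0, 0), (8, 0), (0, 4)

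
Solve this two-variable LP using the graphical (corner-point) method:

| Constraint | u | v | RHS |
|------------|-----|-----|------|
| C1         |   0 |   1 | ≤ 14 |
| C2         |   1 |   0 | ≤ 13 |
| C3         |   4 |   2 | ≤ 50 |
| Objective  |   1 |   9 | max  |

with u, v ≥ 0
u = 5.5, v = 14, z = 131.5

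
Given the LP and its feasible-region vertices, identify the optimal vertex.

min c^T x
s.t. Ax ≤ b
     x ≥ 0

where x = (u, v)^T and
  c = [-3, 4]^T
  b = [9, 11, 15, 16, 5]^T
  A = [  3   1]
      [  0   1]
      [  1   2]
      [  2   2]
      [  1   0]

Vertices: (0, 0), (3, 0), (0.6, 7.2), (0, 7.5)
Evaluating z = -3u + 4v at each vertex:
  (0, 0): z = 0
  (3, 0): z = -9
  (0.6, 7.2): z = 27
  (0, 7.5): z = 30

The smallest value is z = -9, attained at (3, 0).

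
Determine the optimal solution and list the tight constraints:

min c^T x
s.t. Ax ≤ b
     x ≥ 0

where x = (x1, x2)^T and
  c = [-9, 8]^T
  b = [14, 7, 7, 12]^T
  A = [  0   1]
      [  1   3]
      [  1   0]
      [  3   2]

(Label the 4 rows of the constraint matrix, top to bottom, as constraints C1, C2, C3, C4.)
Optimal: x1 = 4, x2 = 0
Slack at optimum:
  C1: slack = 14
  C2: slack = 3
  C3: slack = 3
  C4: slack = 0 (binding)
  x1 ≥ 0: x1 = 4
  x2 ≥ 0: x2 = 0 (binding)
Binding constraints: C4, x2 ≥ 0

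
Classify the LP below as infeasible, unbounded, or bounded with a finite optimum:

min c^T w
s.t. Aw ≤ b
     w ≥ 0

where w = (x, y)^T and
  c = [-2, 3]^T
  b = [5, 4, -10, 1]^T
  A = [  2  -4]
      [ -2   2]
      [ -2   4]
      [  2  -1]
One constraint requires 2x - 4y ≤ 5, while the constraint -2x + 4y ≤ -10 is equivalent to 2x - 4y ≥ 10. Together they would need 10 ≤ 2x - 4y ≤ 5, which is impossible since 10 > 5. No point satisfies all constraints.

Infeasible — the constraint set is empty.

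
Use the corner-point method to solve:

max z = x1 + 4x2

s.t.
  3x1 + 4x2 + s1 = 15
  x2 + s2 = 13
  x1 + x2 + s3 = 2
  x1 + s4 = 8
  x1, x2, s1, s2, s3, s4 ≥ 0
x1 = 0, x2 = 2, z = 8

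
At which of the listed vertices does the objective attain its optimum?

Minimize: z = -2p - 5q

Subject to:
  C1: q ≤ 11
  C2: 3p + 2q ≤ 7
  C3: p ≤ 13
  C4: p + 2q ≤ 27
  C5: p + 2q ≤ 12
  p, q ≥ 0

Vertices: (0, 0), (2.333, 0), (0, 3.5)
(0, 3.5) with z = -17.5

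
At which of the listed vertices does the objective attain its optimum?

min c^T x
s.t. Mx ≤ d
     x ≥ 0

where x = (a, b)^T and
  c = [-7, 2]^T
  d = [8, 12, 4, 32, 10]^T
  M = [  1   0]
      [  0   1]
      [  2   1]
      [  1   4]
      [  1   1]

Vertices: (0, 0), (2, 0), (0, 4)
Evaluating z = -7a + 2b at each vertex:
  (0, 0): z = 0
  (2, 0): z = -14
  (0, 4): z = 8

The smallest value is z = -14, attained at (2, 0).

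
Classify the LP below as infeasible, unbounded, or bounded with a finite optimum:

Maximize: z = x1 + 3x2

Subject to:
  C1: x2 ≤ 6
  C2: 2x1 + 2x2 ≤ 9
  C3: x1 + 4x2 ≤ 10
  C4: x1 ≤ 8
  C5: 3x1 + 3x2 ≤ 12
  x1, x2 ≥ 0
The point (2, 2) satisfies every constraint, so the LP is feasible; the constraints give x1 ≤ 8 and x2 ≤ 6, which with x1, x2 ≥ 0 keep the feasible region inside a bounded box. A feasible, bounded LP attains a finite optimum at a vertex.

Evaluating z = x1 + 3x2 at each vertex:
  (0, 0): z = 0
  (4, 0): z = 4
  (2, 2): z = 8
  (0, 2.5): z = 7.5

Feasible with finite optimum z* = 8 at (2, 2).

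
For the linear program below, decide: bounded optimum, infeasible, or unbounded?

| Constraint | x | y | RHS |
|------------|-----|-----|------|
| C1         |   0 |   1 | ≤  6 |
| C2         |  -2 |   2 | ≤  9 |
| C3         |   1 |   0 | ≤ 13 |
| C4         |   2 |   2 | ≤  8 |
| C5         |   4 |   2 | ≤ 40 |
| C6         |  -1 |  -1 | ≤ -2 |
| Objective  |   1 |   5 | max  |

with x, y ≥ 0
The point (0, 4) satisfies every constraint, so the LP is feasible; the constraints give x ≤ 13 and y ≤ 6, which with x, y ≥ 0 keep the feasible region inside a bounded box. A feasible, bounded LP attains a finite optimum at a vertex.

Evaluating z = x + 5y at each vertex:
  (2, 0): z = 2
  (4, 0): z = 4
  (0, 4): z = 20
  (0, 2): z = 10

The LP has an optimal solution: (0, 4) with z = 20.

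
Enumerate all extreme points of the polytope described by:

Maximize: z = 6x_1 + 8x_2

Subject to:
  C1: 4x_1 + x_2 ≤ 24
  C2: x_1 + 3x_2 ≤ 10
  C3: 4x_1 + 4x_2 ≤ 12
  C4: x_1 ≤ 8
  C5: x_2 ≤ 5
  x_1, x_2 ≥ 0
Each vertex is the intersection of two constraint boundaries that also satisfies all remaining constraints:
  x_1 = 0 and x_2 = 0 → (0, 0)
  4x_1 + 4x_2 = 12 and x_2 = 0 → (3, 0)
  4x_1 + 4x_2 = 12 and x_1 = 0 → (0, 3)

Vertices: (0, 0), (3, 0), (0, 3)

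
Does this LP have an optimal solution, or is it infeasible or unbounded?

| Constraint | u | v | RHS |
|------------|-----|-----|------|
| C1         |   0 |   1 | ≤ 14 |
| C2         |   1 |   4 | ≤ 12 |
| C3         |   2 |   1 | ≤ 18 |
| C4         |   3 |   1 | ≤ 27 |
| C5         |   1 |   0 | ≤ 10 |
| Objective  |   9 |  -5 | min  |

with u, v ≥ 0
The point (0, 3) satisfies every constraint, so the LP is feasible; the constraints give u ≤ 10 and v ≤ 14, which with u, v ≥ 0 keep the feasible region inside a bounded box. A feasible, bounded LP attains a finite optimum at a vertex.

The LP has an optimal solution: (0, 3) with z = -15.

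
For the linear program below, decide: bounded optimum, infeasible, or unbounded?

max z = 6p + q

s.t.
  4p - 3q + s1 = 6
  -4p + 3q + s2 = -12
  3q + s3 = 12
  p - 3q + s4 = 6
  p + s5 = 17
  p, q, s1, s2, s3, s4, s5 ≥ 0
The row 4p - 3q + s1 = 6 with s1 ≥ 0 requires 4p - 3q ≤ 6, while the row -4p + 3q + s2 = -12 with s2 ≥ 0 is equivalent to 4p - 3q ≥ 12. Together they would need 12 ≤ 4p - 3q ≤ 6, which is impossible since 12 > 6. No point satisfies all constraints.

Infeasible — the constraint set is empty.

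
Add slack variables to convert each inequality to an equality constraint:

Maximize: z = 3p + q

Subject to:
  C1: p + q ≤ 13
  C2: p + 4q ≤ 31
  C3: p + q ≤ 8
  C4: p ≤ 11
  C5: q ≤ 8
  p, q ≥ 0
max z = 3p + q

s.t.
  p + q + s1 = 13
  p + 4q + s2 = 31
  p + q + s3 = 8
  p + s4 = 11
  q + s5 = 8
  p, q, s1, s2, s3, s4, s5 ≥ 0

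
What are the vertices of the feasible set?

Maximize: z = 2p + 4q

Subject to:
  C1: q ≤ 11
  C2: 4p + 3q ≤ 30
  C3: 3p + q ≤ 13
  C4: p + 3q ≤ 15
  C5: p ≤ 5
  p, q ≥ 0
Each vertex is the intersection of two constraint boundaries that also satisfies all remaining constraints:
  p = 0 and q = 0 → (0, 0)
  3p + q = 13 and q = 0 → (4.333, 0)
  3p + q = 13 and p + 3q = 15 → (3, 4)
  p + 3q = 15 and p = 0 → (0, 5)

Vertices: (0, 0), (4.333, 0), (3, 4), (0, 5)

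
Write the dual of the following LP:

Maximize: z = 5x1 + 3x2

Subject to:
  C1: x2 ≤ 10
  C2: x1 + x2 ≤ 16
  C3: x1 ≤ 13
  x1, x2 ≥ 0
Minimize: z = 10y1 + 16y2 + 13y3

Subject to:
  C1: -y2 - y3 ≤ -5
  C2: -y1 - y2 ≤ -3
  y1, y2, y3 ≥ 0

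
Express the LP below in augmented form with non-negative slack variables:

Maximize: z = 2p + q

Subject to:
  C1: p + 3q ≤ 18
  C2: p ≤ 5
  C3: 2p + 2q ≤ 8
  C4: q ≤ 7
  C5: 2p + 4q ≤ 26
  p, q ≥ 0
max z = 2p + q

s.t.
  p + 3q + s1 = 18
  p + s2 = 5
  2p + 2q + s3 = 8
  q + s4 = 7
  2p + 4q + s5 = 26
  p, q, s1, s2, s3, s4, s5 ≥ 0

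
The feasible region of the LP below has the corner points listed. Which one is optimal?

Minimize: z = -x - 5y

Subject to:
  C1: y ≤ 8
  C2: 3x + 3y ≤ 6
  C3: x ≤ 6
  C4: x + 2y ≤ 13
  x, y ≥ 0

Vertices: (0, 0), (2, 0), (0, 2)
(0, 2) with z = -10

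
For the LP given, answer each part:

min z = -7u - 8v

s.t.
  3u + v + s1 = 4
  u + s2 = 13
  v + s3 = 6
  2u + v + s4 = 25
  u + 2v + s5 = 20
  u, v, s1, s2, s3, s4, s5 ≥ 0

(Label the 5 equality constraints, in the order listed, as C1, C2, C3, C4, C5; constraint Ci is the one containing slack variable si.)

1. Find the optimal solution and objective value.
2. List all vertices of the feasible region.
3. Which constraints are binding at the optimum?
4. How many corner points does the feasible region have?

1. u = 0, v = 4, z = -32
2. (0, 0), (1.333, 0), (0, 4)
3. C1, u ≥ 0
4. 3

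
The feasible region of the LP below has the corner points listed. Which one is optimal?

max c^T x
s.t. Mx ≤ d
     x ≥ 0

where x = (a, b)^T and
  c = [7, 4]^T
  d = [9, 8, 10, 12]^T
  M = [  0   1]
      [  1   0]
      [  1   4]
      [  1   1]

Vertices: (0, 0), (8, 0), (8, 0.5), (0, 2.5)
Evaluating z = 7a + 4b at each vertex:
  (0, 0): z = 0
  (8, 0): z = 56
  (8, 0.5): z = 58
  (0, 2.5): z = 10

The largest value is z = 58, attained at (8, 0.5).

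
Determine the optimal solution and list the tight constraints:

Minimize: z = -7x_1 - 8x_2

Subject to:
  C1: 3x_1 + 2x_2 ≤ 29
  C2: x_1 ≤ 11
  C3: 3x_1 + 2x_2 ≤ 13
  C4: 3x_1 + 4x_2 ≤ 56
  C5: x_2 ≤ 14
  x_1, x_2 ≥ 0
Optimal: x_1 = 0, x_2 = 6.5
Slack at optimum:
  C1: slack = 16
  C2: slack = 11
  C3: slack = 0 (binding)
  C4: slack = 30
  C5: slack = 7.5
  x_1 ≥ 0: x_1 = 0 (binding)
  x_2 ≥ 0: x_2 = 6.5
Binding constraints: C3, x_1 ≥ 0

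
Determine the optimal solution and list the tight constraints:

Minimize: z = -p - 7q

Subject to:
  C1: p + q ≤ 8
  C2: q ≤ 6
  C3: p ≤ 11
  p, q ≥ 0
Optimal: p = 2, q = 6
Slack at optimum:
  C1: slack = 0 (binding)
  C2: slack = 0 (binding)
  C3: slack = 9
  p ≥ 0: p = 2
  q ≥ 0: q = 6
Binding constraints: C1, C2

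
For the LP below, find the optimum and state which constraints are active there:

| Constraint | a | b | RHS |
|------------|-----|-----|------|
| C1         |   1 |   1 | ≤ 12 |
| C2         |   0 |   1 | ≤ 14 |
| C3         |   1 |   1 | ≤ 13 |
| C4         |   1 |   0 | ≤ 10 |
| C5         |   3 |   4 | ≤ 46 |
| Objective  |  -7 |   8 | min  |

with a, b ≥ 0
Optimal: a = 10, b = 0
Slack at optimum:
  C1: slack = 2
  C2: slack = 14
  C3: slack = 3
  C4: slack = 0 (binding)
  C5: slack = 16
  a ≥ 0: a = 10
  b ≥ 0: b = 0 (binding)
Binding constraints: C4, b ≥ 0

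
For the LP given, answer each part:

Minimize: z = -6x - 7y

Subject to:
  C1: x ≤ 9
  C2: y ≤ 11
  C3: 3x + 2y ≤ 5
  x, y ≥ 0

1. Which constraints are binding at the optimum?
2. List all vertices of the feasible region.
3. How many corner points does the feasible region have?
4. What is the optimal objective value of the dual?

1. C3, x ≥ 0
2. (0, 0), (1.667, 0), (0, 2.5)
3. 3
4. -17.5 (by strong duality, equal to the primal optimum)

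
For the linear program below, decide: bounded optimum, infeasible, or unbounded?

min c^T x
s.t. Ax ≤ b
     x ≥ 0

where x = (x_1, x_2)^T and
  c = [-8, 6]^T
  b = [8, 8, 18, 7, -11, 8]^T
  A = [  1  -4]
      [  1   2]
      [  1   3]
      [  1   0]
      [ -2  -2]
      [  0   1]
The point (7, 0) satisfies every constraint, so the LP is feasible; the constraints give x_1 ≤ 7 and x_2 ≤ 8, which with x_1, x_2 ≥ 0 keep the feasible region inside a bounded box. A feasible, bounded LP attains a finite optimum at a vertex.

Bounded optimum: z* = -56 at (7, 0).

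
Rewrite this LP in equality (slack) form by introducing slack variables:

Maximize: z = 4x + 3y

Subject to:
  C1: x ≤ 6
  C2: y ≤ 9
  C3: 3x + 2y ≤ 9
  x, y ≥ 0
max z = 4x + 3y

s.t.
  x + s1 = 6
  y + s2 = 9
  3x + 2y + s3 = 9
  x, y, s1, s2, s3 ≥ 0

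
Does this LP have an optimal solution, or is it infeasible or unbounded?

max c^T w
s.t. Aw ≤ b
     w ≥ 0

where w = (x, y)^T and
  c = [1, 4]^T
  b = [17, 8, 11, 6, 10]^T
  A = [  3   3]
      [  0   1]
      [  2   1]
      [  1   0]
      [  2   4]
The point (0, 2.5) satisfies every constraint, so the LP is feasible; the constraints give x ≤ 6 and y ≤ 8, which with x, y ≥ 0 keep the feasible region inside a bounded box. A feasible, bounded LP attains a finite optimum at a vertex.

The LP has an optimal solution: (0, 2.5) with z = 10.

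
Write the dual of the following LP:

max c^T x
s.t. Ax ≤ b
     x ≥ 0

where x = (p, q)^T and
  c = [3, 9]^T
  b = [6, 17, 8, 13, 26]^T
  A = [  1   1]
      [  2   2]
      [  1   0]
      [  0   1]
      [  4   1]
Minimize: z = 6y1 + 17y2 + 8y3 + 13y4 + 26y5

Subject to:
  C1: -y1 - 2y2 - y3 - 4y5 ≤ -3
  C2: -y1 - 2y2 - y4 - y5 ≤ -9
  y1, y2, y3, y4, y5 ≥ 0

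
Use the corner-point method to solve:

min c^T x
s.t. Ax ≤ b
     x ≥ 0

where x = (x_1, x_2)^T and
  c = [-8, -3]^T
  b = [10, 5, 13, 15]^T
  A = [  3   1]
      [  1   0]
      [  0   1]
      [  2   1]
Each vertex is the intersection of two constraint boundaries that also satisfies all remaining constraints:
  x_1 = 0 and x_2 = 0 → (0, 0)
  3x_1 + x_2 = 10 and x_2 = 0 → (3.333, 0)
  3x_1 + x_2 = 10 and x_1 = 0 → (0, 10)

Evaluating z = -8x_1 - 3x_2 at each vertex:
  (0, 0): z = 0
  (3.333, 0): z = -26.67
  (0, 10): z = -30

The minimum is at (0, 10) with z = -30.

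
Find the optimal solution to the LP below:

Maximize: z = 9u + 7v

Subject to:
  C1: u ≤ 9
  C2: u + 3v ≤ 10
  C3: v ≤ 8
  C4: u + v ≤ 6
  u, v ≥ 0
Each vertex is the intersection of two constraint boundaries that also satisfies all remaining constraints:
  u = 0 and v = 0 → (0, 0)
  u + v = 6 and v = 0 → (6, 0)
  u + 3v = 10 and u + v = 6 → (4, 2)
  u + 3v = 10 and u = 0 → (0, 3.333)

Evaluating z = 9u + 7v at each vertex:
  (0, 0): z = 0
  (6, 0): z = 54
  (4, 2): z = 50
  (0, 3.333): z = 23.33

The maximum is at (6, 0) with z = 54.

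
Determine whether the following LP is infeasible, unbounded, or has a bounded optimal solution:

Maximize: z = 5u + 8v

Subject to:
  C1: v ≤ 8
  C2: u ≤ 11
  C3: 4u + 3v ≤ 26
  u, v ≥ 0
The point (0.5, 8) satisfies every constraint, so the LP is feasible; the constraints give u ≤ 11 and v ≤ 8, which with u, v ≥ 0 keep the feasible region inside a bounded box. A feasible, bounded LP attains a finite optimum at a vertex.

Evaluating z = 5u + 8v at each vertex:
  (0, 0): z = 0
  (6.5, 0): z = 32.5
  (0.5, 8): z = 66.5
  (0, 8): z = 64

The LP has an optimal solution: (0.5, 8) with z = 66.5.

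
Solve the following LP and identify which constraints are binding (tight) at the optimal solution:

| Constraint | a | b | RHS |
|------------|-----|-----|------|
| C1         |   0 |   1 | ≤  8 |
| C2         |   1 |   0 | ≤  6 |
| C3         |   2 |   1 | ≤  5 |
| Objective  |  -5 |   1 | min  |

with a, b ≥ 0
Optimal: a = 2.5, b = 0
Slack at optimum:
  C1: slack = 8
  C2: slack = 3.5
  C3: slack = 0 (binding)
  a ≥ 0: a = 2.5
  b ≥ 0: b = 0 (binding)
Binding constraints: C3, b ≥ 0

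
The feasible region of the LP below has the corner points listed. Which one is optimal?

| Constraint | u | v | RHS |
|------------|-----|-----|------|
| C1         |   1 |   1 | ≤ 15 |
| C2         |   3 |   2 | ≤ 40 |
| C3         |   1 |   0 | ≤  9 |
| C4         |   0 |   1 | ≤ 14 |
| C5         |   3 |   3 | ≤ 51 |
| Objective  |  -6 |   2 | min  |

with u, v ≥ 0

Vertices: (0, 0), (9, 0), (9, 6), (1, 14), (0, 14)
(9, 0) with z = -54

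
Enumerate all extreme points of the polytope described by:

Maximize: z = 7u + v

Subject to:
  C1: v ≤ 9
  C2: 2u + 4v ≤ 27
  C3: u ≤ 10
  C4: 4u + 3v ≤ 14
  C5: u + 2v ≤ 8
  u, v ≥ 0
Each vertex is the intersection of two constraint boundaries that also satisfies all remaining constraints:
  u = 0 and v = 0 → (0, 0)
  4u + 3v = 14 and v = 0 → (3.5, 0)
  4u + 3v = 14 and u + 2v = 8 → (0.8, 3.6)
  u + 2v = 8 and u = 0 → (0, 4)

Vertices: (0, 0), (3.5, 0), (0.8, 3.6), (0, 4)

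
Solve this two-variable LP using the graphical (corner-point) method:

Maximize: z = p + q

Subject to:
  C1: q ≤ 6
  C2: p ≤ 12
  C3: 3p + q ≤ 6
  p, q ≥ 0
p = 0, q = 6, z = 6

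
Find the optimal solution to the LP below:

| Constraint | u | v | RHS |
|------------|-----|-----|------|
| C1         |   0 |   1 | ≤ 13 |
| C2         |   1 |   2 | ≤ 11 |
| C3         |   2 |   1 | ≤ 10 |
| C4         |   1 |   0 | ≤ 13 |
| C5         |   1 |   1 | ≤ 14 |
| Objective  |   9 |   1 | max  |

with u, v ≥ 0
u = 5, v = 0, z = 45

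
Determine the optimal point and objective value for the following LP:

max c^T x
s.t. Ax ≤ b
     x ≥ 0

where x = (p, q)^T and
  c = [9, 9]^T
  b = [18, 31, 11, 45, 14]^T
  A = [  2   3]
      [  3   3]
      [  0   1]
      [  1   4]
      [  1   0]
p = 9, q = 0, z = 81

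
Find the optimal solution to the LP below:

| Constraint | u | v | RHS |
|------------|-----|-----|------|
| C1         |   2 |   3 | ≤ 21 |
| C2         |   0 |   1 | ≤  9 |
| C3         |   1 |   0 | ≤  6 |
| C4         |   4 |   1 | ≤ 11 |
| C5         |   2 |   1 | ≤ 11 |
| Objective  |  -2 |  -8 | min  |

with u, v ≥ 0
Each vertex is the intersection of two constraint boundaries that also satisfies all remaining constraints:
  u = 0 and v = 0 → (0, 0)
  4u + v = 11 and v = 0 → (2.75, 0)
  2u + 3v = 21 and 4u + v = 11 → (1.2, 6.2)
  2u + 3v = 21 and u = 0 → (0, 7)

Evaluating z = -2u - 8v at each vertex:
  (0, 0): z = 0
  (2.75, 0): z = -5.5
  (1.2, 6.2): z = -52
  (0, 7): z = -56

The minimum is at (0, 7) with z = -56.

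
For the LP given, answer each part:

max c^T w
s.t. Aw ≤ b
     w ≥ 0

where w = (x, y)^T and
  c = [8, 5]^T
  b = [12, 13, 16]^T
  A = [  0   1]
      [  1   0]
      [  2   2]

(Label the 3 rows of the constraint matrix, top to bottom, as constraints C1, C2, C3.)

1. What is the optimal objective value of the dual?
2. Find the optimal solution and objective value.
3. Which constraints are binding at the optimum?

1. 64 (by strong duality, equal to the primal optimum)
2. x = 8, y = 0, z = 64
3. C3, y ≥ 0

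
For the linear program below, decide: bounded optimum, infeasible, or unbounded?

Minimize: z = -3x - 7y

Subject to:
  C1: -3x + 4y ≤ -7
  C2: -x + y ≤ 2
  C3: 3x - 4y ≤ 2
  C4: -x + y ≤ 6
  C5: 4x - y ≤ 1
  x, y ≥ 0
C3 requires 3x - 4y ≤ 2, while C1 (-3x + 4y ≤ -7) is equivalent to 3x - 4y ≥ 7. Together they would need 7 ≤ 3x - 4y ≤ 2, which is impossible since 7 > 2. No point satisfies all constraints.

Infeasible — the constraint set is empty.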